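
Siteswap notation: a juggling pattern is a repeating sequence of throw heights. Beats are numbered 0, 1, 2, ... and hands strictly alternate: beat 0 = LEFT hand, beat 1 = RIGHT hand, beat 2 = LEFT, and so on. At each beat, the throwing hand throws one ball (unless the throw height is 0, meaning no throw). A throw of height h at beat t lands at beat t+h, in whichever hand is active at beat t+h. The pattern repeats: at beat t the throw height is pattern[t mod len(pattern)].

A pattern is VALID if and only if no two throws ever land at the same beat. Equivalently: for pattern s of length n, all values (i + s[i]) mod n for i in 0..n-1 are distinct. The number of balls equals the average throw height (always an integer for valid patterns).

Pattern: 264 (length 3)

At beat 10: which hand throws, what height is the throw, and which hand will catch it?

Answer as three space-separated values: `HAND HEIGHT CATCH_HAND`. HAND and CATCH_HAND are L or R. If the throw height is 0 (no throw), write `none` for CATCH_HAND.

Answer: L 6 L

Derivation:
Beat 10: 10 mod 2 = 0, so hand = L
Throw height = pattern[10 mod 3] = pattern[1] = 6
Lands at beat 10+6=16, 16 mod 2 = 0, so catch hand = L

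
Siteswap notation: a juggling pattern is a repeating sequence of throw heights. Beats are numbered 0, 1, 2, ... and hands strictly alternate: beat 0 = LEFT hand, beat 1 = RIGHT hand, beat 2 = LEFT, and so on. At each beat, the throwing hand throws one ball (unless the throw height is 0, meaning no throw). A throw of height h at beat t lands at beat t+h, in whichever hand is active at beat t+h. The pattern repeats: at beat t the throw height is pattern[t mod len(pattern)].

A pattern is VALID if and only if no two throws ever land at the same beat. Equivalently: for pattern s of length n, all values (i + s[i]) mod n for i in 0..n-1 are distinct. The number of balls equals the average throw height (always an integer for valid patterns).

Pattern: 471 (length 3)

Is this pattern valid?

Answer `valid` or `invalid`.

Answer: valid

Derivation:
i=0: (i + s[i]) mod n = (0 + 4) mod 3 = 1
i=1: (i + s[i]) mod n = (1 + 7) mod 3 = 2
i=2: (i + s[i]) mod n = (2 + 1) mod 3 = 0
Residues: [1, 2, 0], distinct: True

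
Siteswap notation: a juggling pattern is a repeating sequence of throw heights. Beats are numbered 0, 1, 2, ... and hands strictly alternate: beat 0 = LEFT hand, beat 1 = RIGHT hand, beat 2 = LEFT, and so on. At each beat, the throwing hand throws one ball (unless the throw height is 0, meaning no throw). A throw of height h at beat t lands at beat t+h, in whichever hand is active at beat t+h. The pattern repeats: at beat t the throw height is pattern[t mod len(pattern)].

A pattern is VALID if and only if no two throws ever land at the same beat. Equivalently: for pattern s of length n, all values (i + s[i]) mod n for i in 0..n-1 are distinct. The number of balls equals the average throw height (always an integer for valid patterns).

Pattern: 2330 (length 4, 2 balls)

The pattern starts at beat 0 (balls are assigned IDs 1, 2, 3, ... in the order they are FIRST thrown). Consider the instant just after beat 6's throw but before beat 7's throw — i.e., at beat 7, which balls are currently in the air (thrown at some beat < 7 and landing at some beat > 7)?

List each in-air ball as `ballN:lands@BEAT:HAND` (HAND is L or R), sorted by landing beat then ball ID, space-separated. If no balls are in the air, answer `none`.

Beat 0 (L): throw ball1 h=2 -> lands@2:L; in-air after throw: [b1@2:L]
Beat 1 (R): throw ball2 h=3 -> lands@4:L; in-air after throw: [b1@2:L b2@4:L]
Beat 2 (L): throw ball1 h=3 -> lands@5:R; in-air after throw: [b2@4:L b1@5:R]
Beat 4 (L): throw ball2 h=2 -> lands@6:L; in-air after throw: [b1@5:R b2@6:L]
Beat 5 (R): throw ball1 h=3 -> lands@8:L; in-air after throw: [b2@6:L b1@8:L]
Beat 6 (L): throw ball2 h=3 -> lands@9:R; in-air after throw: [b1@8:L b2@9:R]

Answer: ball1:lands@8:L ball2:lands@9:R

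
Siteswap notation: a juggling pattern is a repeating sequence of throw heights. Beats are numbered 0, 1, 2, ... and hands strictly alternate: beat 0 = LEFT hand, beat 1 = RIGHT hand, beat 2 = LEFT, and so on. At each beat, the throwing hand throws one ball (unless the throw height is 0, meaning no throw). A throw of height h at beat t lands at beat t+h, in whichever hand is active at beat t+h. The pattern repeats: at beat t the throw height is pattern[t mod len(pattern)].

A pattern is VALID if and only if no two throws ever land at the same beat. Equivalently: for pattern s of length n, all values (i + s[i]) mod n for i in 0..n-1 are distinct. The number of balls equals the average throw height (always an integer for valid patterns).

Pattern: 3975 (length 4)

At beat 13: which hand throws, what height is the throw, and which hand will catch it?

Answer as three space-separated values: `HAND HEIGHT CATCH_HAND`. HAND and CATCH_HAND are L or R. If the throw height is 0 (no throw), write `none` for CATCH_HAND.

Answer: R 9 L

Derivation:
Beat 13: 13 mod 2 = 1, so hand = R
Throw height = pattern[13 mod 4] = pattern[1] = 9
Lands at beat 13+9=22, 22 mod 2 = 0, so catch hand = L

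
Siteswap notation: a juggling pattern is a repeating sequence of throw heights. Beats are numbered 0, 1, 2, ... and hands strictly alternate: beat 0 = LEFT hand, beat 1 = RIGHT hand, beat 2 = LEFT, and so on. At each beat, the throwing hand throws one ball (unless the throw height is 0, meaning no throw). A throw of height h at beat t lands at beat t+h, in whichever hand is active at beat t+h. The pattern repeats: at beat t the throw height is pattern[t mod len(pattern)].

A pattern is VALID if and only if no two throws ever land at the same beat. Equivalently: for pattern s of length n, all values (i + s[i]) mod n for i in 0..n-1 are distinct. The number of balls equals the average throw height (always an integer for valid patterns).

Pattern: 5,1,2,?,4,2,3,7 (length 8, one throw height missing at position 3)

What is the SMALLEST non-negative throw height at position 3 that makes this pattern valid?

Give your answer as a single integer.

Answer: 0

Derivation:
i=0: (0 + 5) mod 8 = 5
i=1: (1 + 1) mod 8 = 2
i=2: (2 + 2) mod 8 = 4
i=3: s[i]=? (unknown)
i=4: (4 + 4) mod 8 = 0
i=5: (5 + 2) mod 8 = 7
i=6: (6 + 3) mod 8 = 1
i=7: (7 + 7) mod 8 = 6
Known residues: [0, 1, 2, 4, 5, 6, 7]; need a permutation of 0..7, so missing residue r = 3
Need (3 + s) mod 8 = 3; smallest s = (3 - 3) mod 8 = 0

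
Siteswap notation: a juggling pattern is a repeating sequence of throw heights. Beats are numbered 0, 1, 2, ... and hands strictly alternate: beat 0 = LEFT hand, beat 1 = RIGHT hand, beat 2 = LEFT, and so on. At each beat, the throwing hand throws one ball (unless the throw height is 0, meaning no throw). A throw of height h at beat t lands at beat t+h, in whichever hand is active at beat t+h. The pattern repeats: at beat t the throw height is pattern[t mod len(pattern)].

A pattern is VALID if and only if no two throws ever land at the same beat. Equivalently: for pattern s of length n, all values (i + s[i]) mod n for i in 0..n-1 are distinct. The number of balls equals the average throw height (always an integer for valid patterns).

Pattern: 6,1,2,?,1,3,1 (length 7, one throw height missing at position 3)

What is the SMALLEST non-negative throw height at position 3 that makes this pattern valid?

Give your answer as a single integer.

Answer: 0

Derivation:
i=0: (0 + 6) mod 7 = 6
i=1: (1 + 1) mod 7 = 2
i=2: (2 + 2) mod 7 = 4
i=3: s[i]=? (unknown)
i=4: (4 + 1) mod 7 = 5
i=5: (5 + 3) mod 7 = 1
i=6: (6 + 1) mod 7 = 0
Known residues: [0, 1, 2, 4, 5, 6]; need a permutation of 0..6, so missing residue r = 3
Need (3 + s) mod 7 = 3; smallest s = (3 - 3) mod 7 = 0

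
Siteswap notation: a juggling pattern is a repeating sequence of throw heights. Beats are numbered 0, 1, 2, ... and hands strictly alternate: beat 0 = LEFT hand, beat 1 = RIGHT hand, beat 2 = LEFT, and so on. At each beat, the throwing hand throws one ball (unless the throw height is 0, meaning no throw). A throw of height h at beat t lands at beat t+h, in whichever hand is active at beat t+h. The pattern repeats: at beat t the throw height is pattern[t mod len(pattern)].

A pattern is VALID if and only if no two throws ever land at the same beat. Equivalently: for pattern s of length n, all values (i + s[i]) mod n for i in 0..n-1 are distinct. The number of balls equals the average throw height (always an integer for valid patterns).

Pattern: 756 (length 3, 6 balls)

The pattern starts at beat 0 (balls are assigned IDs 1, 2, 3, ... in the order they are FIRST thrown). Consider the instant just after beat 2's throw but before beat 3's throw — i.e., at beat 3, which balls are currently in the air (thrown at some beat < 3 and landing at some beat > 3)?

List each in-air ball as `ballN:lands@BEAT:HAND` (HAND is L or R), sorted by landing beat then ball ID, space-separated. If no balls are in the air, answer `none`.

Beat 0 (L): throw ball1 h=7 -> lands@7:R; in-air after throw: [b1@7:R]
Beat 1 (R): throw ball2 h=5 -> lands@6:L; in-air after throw: [b2@6:L b1@7:R]
Beat 2 (L): throw ball3 h=6 -> lands@8:L; in-air after throw: [b2@6:L b1@7:R b3@8:L]
Beat 3 (R): throw ball4 h=7 -> lands@10:L; in-air after throw: [b2@6:L b1@7:R b3@8:L b4@10:L]

Answer: ball2:lands@6:L ball1:lands@7:R ball3:lands@8:L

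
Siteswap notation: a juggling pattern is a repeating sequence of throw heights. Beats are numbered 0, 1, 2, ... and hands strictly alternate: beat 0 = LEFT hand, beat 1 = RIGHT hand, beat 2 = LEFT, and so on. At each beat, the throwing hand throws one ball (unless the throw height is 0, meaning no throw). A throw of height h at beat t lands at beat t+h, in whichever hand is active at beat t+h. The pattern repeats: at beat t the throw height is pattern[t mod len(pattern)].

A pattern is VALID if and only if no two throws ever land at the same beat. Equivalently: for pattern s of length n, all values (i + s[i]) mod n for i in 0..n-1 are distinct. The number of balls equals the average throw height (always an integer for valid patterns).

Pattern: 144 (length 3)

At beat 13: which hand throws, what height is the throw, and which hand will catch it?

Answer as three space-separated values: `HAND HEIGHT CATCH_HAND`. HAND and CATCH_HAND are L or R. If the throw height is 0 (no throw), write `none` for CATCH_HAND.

Beat 13: 13 mod 2 = 1, so hand = R
Throw height = pattern[13 mod 3] = pattern[1] = 4
Lands at beat 13+4=17, 17 mod 2 = 1, so catch hand = R

Answer: R 4 R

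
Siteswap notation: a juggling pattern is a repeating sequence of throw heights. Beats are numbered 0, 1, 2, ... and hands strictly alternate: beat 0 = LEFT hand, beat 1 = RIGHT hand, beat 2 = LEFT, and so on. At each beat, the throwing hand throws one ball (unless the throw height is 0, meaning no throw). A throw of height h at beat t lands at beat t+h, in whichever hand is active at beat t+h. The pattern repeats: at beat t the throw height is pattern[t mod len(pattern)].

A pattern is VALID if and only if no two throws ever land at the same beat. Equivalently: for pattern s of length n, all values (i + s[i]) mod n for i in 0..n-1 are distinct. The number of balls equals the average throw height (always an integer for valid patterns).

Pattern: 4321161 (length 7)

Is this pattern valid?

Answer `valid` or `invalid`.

Answer: invalid

Derivation:
i=0: (i + s[i]) mod n = (0 + 4) mod 7 = 4
i=1: (i + s[i]) mod n = (1 + 3) mod 7 = 4
i=2: (i + s[i]) mod n = (2 + 2) mod 7 = 4
i=3: (i + s[i]) mod n = (3 + 1) mod 7 = 4
i=4: (i + s[i]) mod n = (4 + 1) mod 7 = 5
i=5: (i + s[i]) mod n = (5 + 6) mod 7 = 4
i=6: (i + s[i]) mod n = (6 + 1) mod 7 = 0
Residues: [4, 4, 4, 4, 5, 4, 0], distinct: False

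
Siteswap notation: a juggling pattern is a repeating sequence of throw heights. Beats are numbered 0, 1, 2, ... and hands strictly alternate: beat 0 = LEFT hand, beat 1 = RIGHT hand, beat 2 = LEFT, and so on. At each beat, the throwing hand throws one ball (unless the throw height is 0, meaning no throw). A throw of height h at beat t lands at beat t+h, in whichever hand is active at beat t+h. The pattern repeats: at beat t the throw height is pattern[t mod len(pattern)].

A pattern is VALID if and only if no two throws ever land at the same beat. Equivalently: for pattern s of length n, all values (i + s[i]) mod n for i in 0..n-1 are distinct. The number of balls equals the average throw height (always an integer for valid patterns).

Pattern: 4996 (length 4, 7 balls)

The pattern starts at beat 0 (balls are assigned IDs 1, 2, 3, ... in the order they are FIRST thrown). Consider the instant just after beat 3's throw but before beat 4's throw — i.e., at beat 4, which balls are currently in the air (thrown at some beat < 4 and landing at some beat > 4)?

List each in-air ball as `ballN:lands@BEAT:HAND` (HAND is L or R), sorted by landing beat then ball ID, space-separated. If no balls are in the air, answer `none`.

Answer: ball4:lands@9:R ball2:lands@10:L ball3:lands@11:R

Derivation:
Beat 0 (L): throw ball1 h=4 -> lands@4:L; in-air after throw: [b1@4:L]
Beat 1 (R): throw ball2 h=9 -> lands@10:L; in-air after throw: [b1@4:L b2@10:L]
Beat 2 (L): throw ball3 h=9 -> lands@11:R; in-air after throw: [b1@4:L b2@10:L b3@11:R]
Beat 3 (R): throw ball4 h=6 -> lands@9:R; in-air after throw: [b1@4:L b4@9:R b2@10:L b3@11:R]
Beat 4 (L): throw ball1 h=4 -> lands@8:L; in-air after throw: [b1@8:L b4@9:R b2@10:L b3@11:R]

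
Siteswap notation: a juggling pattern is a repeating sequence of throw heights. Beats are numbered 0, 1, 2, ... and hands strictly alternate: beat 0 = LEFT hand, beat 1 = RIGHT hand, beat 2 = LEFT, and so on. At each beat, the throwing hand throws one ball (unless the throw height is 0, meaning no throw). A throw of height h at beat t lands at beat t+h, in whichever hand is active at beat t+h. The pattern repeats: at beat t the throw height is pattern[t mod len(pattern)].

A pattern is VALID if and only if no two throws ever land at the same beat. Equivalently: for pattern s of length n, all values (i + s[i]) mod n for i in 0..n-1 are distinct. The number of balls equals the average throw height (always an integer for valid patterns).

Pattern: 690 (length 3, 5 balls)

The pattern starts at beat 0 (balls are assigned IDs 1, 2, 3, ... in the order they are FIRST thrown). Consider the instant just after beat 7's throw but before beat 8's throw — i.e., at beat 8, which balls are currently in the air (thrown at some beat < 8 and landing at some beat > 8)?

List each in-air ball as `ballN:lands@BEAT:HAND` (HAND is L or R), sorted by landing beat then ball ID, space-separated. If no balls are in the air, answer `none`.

Answer: ball3:lands@9:R ball2:lands@10:L ball1:lands@12:L ball4:lands@13:R ball5:lands@16:L

Derivation:
Beat 0 (L): throw ball1 h=6 -> lands@6:L; in-air after throw: [b1@6:L]
Beat 1 (R): throw ball2 h=9 -> lands@10:L; in-air after throw: [b1@6:L b2@10:L]
Beat 3 (R): throw ball3 h=6 -> lands@9:R; in-air after throw: [b1@6:L b3@9:R b2@10:L]
Beat 4 (L): throw ball4 h=9 -> lands@13:R; in-air after throw: [b1@6:L b3@9:R b2@10:L b4@13:R]
Beat 6 (L): throw ball1 h=6 -> lands@12:L; in-air after throw: [b3@9:R b2@10:L b1@12:L b4@13:R]
Beat 7 (R): throw ball5 h=9 -> lands@16:L; in-air after throw: [b3@9:R b2@10:L b1@12:L b4@13:R b5@16:L]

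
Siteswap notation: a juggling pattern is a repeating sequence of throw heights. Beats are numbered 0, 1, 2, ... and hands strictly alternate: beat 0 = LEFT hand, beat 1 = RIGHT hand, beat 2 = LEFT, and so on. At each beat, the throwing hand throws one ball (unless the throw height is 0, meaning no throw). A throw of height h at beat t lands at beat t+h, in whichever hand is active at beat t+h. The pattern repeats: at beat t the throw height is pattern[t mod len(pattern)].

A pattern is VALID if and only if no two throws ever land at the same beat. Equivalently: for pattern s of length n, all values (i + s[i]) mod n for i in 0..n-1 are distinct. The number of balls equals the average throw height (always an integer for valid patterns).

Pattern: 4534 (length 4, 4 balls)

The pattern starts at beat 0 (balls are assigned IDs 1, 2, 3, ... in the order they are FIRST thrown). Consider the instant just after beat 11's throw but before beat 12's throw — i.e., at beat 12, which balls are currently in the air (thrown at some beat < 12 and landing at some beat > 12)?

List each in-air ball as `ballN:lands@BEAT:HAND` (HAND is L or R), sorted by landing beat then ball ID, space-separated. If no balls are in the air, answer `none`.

Answer: ball3:lands@13:R ball2:lands@14:L ball4:lands@15:R

Derivation:
Beat 0 (L): throw ball1 h=4 -> lands@4:L; in-air after throw: [b1@4:L]
Beat 1 (R): throw ball2 h=5 -> lands@6:L; in-air after throw: [b1@4:L b2@6:L]
Beat 2 (L): throw ball3 h=3 -> lands@5:R; in-air after throw: [b1@4:L b3@5:R b2@6:L]
Beat 3 (R): throw ball4 h=4 -> lands@7:R; in-air after throw: [b1@4:L b3@5:R b2@6:L b4@7:R]
Beat 4 (L): throw ball1 h=4 -> lands@8:L; in-air after throw: [b3@5:R b2@6:L b4@7:R b1@8:L]
Beat 5 (R): throw ball3 h=5 -> lands@10:L; in-air after throw: [b2@6:L b4@7:R b1@8:L b3@10:L]
Beat 6 (L): throw ball2 h=3 -> lands@9:R; in-air after throw: [b4@7:R b1@8:L b2@9:R b3@10:L]
Beat 7 (R): throw ball4 h=4 -> lands@11:R; in-air after throw: [b1@8:L b2@9:R b3@10:L b4@11:R]
Beat 8 (L): throw ball1 h=4 -> lands@12:L; in-air after throw: [b2@9:R b3@10:L b4@11:R b1@12:L]
Beat 9 (R): throw ball2 h=5 -> lands@14:L; in-air after throw: [b3@10:L b4@11:R b1@12:L b2@14:L]
Beat 10 (L): throw ball3 h=3 -> lands@13:R; in-air after throw: [b4@11:R b1@12:L b3@13:R b2@14:L]
Beat 11 (R): throw ball4 h=4 -> lands@15:R; in-air after throw: [b1@12:L b3@13:R b2@14:L b4@15:R]
Beat 12 (L): throw ball1 h=4 -> lands@16:L; in-air after throw: [b3@13:R b2@14:L b4@15:R b1@16:L]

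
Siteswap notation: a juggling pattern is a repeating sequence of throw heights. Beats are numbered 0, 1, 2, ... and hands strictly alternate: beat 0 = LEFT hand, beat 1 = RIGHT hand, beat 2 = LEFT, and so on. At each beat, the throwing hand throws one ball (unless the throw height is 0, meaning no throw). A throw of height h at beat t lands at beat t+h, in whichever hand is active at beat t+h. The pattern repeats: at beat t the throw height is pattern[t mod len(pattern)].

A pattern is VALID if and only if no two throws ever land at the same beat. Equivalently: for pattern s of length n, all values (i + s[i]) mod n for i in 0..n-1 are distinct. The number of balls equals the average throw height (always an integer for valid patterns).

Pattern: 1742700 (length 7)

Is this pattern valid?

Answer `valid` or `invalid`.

Answer: invalid

Derivation:
i=0: (i + s[i]) mod n = (0 + 1) mod 7 = 1
i=1: (i + s[i]) mod n = (1 + 7) mod 7 = 1
i=2: (i + s[i]) mod n = (2 + 4) mod 7 = 6
i=3: (i + s[i]) mod n = (3 + 2) mod 7 = 5
i=4: (i + s[i]) mod n = (4 + 7) mod 7 = 4
i=5: (i + s[i]) mod n = (5 + 0) mod 7 = 5
i=6: (i + s[i]) mod n = (6 + 0) mod 7 = 6
Residues: [1, 1, 6, 5, 4, 5, 6], distinct: False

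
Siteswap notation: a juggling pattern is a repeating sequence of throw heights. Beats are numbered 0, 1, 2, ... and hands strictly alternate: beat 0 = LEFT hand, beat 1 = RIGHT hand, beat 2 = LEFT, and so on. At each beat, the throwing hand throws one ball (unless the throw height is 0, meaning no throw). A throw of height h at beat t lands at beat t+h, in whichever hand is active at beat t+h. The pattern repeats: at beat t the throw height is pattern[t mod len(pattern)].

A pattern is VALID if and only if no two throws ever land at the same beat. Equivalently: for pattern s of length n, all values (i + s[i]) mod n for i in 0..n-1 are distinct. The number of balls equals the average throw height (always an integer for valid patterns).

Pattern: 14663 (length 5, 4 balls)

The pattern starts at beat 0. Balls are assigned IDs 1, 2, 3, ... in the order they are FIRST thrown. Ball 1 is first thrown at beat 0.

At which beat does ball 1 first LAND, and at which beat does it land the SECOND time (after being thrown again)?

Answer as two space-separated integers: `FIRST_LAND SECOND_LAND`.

Beat 0 (L): throw ball1 h=1 -> lands@1:R; in-air after throw: [b1@1:R]
Beat 1 (R): throw ball1 h=4 -> lands@5:R; in-air after throw: [b1@5:R]
Beat 2 (L): throw ball2 h=6 -> lands@8:L; in-air after throw: [b1@5:R b2@8:L]
Beat 3 (R): throw ball3 h=6 -> lands@9:R; in-air after throw: [b1@5:R b2@8:L b3@9:R]
Beat 4 (L): throw ball4 h=3 -> lands@7:R; in-air after throw: [b1@5:R b4@7:R b2@8:L b3@9:R]
Beat 5 (R): throw ball1 h=1 -> lands@6:L; in-air after throw: [b1@6:L b4@7:R b2@8:L b3@9:R]
Ball 1: thrown@0 h=1 -> first land @1; rethrown@1 h=4 -> second land @5

Answer: 1 5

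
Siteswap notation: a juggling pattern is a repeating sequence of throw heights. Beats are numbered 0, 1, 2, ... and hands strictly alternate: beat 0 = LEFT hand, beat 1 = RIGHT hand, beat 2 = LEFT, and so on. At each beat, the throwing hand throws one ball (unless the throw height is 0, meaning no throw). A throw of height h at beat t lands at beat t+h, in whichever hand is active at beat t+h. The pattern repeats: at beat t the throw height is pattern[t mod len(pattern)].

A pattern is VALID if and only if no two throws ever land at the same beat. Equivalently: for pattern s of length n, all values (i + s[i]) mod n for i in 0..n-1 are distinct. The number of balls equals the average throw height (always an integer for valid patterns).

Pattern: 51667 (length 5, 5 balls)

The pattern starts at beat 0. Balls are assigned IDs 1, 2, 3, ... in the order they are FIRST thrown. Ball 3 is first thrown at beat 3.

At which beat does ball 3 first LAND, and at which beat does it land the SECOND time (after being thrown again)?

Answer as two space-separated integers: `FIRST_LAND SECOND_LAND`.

Answer: 9 16

Derivation:
Beat 0 (L): throw ball1 h=5 -> lands@5:R; in-air after throw: [b1@5:R]
Beat 1 (R): throw ball2 h=1 -> lands@2:L; in-air after throw: [b2@2:L b1@5:R]
Beat 2 (L): throw ball2 h=6 -> lands@8:L; in-air after throw: [b1@5:R b2@8:L]
Beat 3 (R): throw ball3 h=6 -> lands@9:R; in-air after throw: [b1@5:R b2@8:L b3@9:R]
Beat 4 (L): throw ball4 h=7 -> lands@11:R; in-air after throw: [b1@5:R b2@8:L b3@9:R b4@11:R]
Beat 5 (R): throw ball1 h=5 -> lands@10:L; in-air after throw: [b2@8:L b3@9:R b1@10:L b4@11:R]
Beat 6 (L): throw ball5 h=1 -> lands@7:R; in-air after throw: [b5@7:R b2@8:L b3@9:R b1@10:L b4@11:R]
Beat 7 (R): throw ball5 h=6 -> lands@13:R; in-air after throw: [b2@8:L b3@9:R b1@10:L b4@11:R b5@13:R]
Beat 8 (L): throw ball2 h=6 -> lands@14:L; in-air after throw: [b3@9:R b1@10:L b4@11:R b5@13:R b2@14:L]
Beat 9 (R): throw ball3 h=7 -> lands@16:L; in-air after throw: [b1@10:L b4@11:R b5@13:R b2@14:L b3@16:L]
Beat 10 (L): throw ball1 h=5 -> lands@15:R; in-air after throw: [b4@11:R b5@13:R b2@14:L b1@15:R b3@16:L]
Beat 11 (R): throw ball4 h=1 -> lands@12:L; in-air after throw: [b4@12:L b5@13:R b2@14:L b1@15:R b3@16:L]
Beat 12 (L): throw ball4 h=6 -> lands@18:L; in-air after throw: [b5@13:R b2@14:L b1@15:R b3@16:L b4@18:L]
Ball 3: thrown@3 h=6 -> first land @9; rethrown@9 h=7 -> second land @16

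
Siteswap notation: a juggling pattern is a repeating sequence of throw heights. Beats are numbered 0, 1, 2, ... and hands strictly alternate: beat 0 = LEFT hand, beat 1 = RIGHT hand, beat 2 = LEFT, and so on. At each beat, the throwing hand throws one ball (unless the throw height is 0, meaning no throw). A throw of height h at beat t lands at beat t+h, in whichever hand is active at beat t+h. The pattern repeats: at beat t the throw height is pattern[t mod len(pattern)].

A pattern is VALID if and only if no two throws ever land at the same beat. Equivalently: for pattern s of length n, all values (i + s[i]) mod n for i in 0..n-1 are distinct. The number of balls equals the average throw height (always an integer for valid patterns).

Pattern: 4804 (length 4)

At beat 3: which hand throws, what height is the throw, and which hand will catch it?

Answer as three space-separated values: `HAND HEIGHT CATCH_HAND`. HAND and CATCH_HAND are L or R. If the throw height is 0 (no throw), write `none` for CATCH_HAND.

Beat 3: 3 mod 2 = 1, so hand = R
Throw height = pattern[3 mod 4] = pattern[3] = 4
Lands at beat 3+4=7, 7 mod 2 = 1, so catch hand = R

Answer: R 4 R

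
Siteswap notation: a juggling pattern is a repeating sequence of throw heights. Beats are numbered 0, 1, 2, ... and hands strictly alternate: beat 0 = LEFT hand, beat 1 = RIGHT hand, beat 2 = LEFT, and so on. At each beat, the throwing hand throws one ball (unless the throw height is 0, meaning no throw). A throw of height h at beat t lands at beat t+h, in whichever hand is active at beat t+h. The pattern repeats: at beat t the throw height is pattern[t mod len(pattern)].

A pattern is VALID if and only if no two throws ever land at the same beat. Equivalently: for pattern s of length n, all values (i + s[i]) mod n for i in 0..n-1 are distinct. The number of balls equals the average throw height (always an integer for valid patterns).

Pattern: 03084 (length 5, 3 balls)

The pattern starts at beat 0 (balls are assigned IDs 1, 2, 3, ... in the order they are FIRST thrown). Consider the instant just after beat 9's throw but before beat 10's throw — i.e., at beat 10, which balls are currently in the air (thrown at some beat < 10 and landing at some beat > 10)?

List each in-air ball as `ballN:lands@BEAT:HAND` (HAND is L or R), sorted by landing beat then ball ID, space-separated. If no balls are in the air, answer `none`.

Answer: ball2:lands@11:R ball3:lands@13:R ball1:lands@16:L

Derivation:
Beat 1 (R): throw ball1 h=3 -> lands@4:L; in-air after throw: [b1@4:L]
Beat 3 (R): throw ball2 h=8 -> lands@11:R; in-air after throw: [b1@4:L b2@11:R]
Beat 4 (L): throw ball1 h=4 -> lands@8:L; in-air after throw: [b1@8:L b2@11:R]
Beat 6 (L): throw ball3 h=3 -> lands@9:R; in-air after throw: [b1@8:L b3@9:R b2@11:R]
Beat 8 (L): throw ball1 h=8 -> lands@16:L; in-air after throw: [b3@9:R b2@11:R b1@16:L]
Beat 9 (R): throw ball3 h=4 -> lands@13:R; in-air after throw: [b2@11:R b3@13:R b1@16:L]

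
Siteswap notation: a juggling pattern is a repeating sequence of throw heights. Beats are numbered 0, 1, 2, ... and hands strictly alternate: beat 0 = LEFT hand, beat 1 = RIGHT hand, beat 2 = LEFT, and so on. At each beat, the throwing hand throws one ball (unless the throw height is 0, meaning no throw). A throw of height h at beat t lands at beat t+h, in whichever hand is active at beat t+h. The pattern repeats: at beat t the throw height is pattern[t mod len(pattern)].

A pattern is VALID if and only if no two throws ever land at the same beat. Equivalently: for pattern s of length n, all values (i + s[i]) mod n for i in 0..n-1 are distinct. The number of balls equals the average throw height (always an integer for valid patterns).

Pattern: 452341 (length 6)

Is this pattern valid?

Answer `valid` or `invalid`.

i=0: (i + s[i]) mod n = (0 + 4) mod 6 = 4
i=1: (i + s[i]) mod n = (1 + 5) mod 6 = 0
i=2: (i + s[i]) mod n = (2 + 2) mod 6 = 4
i=3: (i + s[i]) mod n = (3 + 3) mod 6 = 0
i=4: (i + s[i]) mod n = (4 + 4) mod 6 = 2
i=5: (i + s[i]) mod n = (5 + 1) mod 6 = 0
Residues: [4, 0, 4, 0, 2, 0], distinct: False

Answer: invalid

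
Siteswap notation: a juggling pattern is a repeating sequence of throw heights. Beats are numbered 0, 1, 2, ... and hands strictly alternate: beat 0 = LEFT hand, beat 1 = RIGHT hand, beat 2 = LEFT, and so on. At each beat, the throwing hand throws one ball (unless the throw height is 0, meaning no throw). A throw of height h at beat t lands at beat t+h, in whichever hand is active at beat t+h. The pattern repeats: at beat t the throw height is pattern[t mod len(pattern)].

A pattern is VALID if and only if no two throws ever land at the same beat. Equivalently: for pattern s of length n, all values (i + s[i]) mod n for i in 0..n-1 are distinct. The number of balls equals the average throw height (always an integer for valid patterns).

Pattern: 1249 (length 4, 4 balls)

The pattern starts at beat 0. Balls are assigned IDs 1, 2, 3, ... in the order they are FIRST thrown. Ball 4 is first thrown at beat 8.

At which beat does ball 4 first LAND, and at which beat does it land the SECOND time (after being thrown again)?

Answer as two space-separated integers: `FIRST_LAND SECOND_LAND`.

Beat 0 (L): throw ball1 h=1 -> lands@1:R; in-air after throw: [b1@1:R]
Beat 1 (R): throw ball1 h=2 -> lands@3:R; in-air after throw: [b1@3:R]
Beat 2 (L): throw ball2 h=4 -> lands@6:L; in-air after throw: [b1@3:R b2@6:L]
Beat 3 (R): throw ball1 h=9 -> lands@12:L; in-air after throw: [b2@6:L b1@12:L]
Beat 4 (L): throw ball3 h=1 -> lands@5:R; in-air after throw: [b3@5:R b2@6:L b1@12:L]
Beat 5 (R): throw ball3 h=2 -> lands@7:R; in-air after throw: [b2@6:L b3@7:R b1@12:L]
Beat 6 (L): throw ball2 h=4 -> lands@10:L; in-air after throw: [b3@7:R b2@10:L b1@12:L]
Beat 7 (R): throw ball3 h=9 -> lands@16:L; in-air after throw: [b2@10:L b1@12:L b3@16:L]
Beat 8 (L): throw ball4 h=1 -> lands@9:R; in-air after throw: [b4@9:R b2@10:L b1@12:L b3@16:L]
Beat 9 (R): throw ball4 h=2 -> lands@11:R; in-air after throw: [b2@10:L b4@11:R b1@12:L b3@16:L]
Beat 10 (L): throw ball2 h=4 -> lands@14:L; in-air after throw: [b4@11:R b1@12:L b2@14:L b3@16:L]
Beat 11 (R): throw ball4 h=9 -> lands@20:L; in-air after throw: [b1@12:L b2@14:L b3@16:L b4@20:L]
Ball 4: thrown@8 h=1 -> first land @9; rethrown@9 h=2 -> second land @11

Answer: 9 11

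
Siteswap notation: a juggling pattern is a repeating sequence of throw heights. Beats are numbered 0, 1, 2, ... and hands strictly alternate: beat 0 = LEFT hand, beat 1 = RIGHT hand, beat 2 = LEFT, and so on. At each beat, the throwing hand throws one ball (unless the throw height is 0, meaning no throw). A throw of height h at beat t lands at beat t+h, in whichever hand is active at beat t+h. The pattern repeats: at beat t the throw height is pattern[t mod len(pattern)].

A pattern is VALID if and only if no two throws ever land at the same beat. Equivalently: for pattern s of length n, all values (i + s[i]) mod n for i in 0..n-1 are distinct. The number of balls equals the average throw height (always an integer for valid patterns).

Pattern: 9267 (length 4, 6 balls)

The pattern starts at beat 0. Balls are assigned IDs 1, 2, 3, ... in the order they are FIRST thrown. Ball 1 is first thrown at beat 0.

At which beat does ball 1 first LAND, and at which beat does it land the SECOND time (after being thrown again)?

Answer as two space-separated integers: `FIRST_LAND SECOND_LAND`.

Answer: 9 11

Derivation:
Beat 0 (L): throw ball1 h=9 -> lands@9:R; in-air after throw: [b1@9:R]
Beat 1 (R): throw ball2 h=2 -> lands@3:R; in-air after throw: [b2@3:R b1@9:R]
Beat 2 (L): throw ball3 h=6 -> lands@8:L; in-air after throw: [b2@3:R b3@8:L b1@9:R]
Beat 3 (R): throw ball2 h=7 -> lands@10:L; in-air after throw: [b3@8:L b1@9:R b2@10:L]
Beat 4 (L): throw ball4 h=9 -> lands@13:R; in-air after throw: [b3@8:L b1@9:R b2@10:L b4@13:R]
Beat 5 (R): throw ball5 h=2 -> lands@7:R; in-air after throw: [b5@7:R b3@8:L b1@9:R b2@10:L b4@13:R]
Beat 6 (L): throw ball6 h=6 -> lands@12:L; in-air after throw: [b5@7:R b3@8:L b1@9:R b2@10:L b6@12:L b4@13:R]
Beat 7 (R): throw ball5 h=7 -> lands@14:L; in-air after throw: [b3@8:L b1@9:R b2@10:L b6@12:L b4@13:R b5@14:L]
Beat 8 (L): throw ball3 h=9 -> lands@17:R; in-air after throw: [b1@9:R b2@10:L b6@12:L b4@13:R b5@14:L b3@17:R]
Beat 9 (R): throw ball1 h=2 -> lands@11:R; in-air after throw: [b2@10:L b1@11:R b6@12:L b4@13:R b5@14:L b3@17:R]
Beat 10 (L): throw ball2 h=6 -> lands@16:L; in-air after throw: [b1@11:R b6@12:L b4@13:R b5@14:L b2@16:L b3@17:R]
Beat 11 (R): throw ball1 h=7 -> lands@18:L; in-air after throw: [b6@12:L b4@13:R b5@14:L b2@16:L b3@17:R b1@18:L]
Ball 1: thrown@0 h=9 -> first land @9; rethrown@9 h=2 -> second land @11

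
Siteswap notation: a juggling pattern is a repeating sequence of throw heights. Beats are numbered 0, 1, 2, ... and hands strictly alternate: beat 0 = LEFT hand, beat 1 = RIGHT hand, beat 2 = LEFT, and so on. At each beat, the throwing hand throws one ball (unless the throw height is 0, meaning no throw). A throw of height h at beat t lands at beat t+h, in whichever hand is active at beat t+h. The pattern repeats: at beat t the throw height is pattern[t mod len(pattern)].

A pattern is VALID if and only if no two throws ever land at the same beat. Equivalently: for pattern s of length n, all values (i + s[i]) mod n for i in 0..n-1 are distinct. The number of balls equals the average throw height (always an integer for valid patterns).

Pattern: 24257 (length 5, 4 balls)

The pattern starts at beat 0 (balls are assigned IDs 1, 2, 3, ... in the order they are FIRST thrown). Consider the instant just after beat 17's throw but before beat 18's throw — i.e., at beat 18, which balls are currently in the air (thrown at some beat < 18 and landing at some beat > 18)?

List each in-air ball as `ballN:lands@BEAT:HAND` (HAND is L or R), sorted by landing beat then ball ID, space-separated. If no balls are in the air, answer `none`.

Beat 0 (L): throw ball1 h=2 -> lands@2:L; in-air after throw: [b1@2:L]
Beat 1 (R): throw ball2 h=4 -> lands@5:R; in-air after throw: [b1@2:L b2@5:R]
Beat 2 (L): throw ball1 h=2 -> lands@4:L; in-air after throw: [b1@4:L b2@5:R]
Beat 3 (R): throw ball3 h=5 -> lands@8:L; in-air after throw: [b1@4:L b2@5:R b3@8:L]
Beat 4 (L): throw ball1 h=7 -> lands@11:R; in-air after throw: [b2@5:R b3@8:L b1@11:R]
Beat 5 (R): throw ball2 h=2 -> lands@7:R; in-air after throw: [b2@7:R b3@8:L b1@11:R]
Beat 6 (L): throw ball4 h=4 -> lands@10:L; in-air after throw: [b2@7:R b3@8:L b4@10:L b1@11:R]
Beat 7 (R): throw ball2 h=2 -> lands@9:R; in-air after throw: [b3@8:L b2@9:R b4@10:L b1@11:R]
Beat 8 (L): throw ball3 h=5 -> lands@13:R; in-air after throw: [b2@9:R b4@10:L b1@11:R b3@13:R]
Beat 9 (R): throw ball2 h=7 -> lands@16:L; in-air after throw: [b4@10:L b1@11:R b3@13:R b2@16:L]
Beat 10 (L): throw ball4 h=2 -> lands@12:L; in-air after throw: [b1@11:R b4@12:L b3@13:R b2@16:L]
Beat 11 (R): throw ball1 h=4 -> lands@15:R; in-air after throw: [b4@12:L b3@13:R b1@15:R b2@16:L]
Beat 12 (L): throw ball4 h=2 -> lands@14:L; in-air after throw: [b3@13:R b4@14:L b1@15:R b2@16:L]
Beat 13 (R): throw ball3 h=5 -> lands@18:L; in-air after throw: [b4@14:L b1@15:R b2@16:L b3@18:L]
Beat 14 (L): throw ball4 h=7 -> lands@21:R; in-air after throw: [b1@15:R b2@16:L b3@18:L b4@21:R]
Beat 15 (R): throw ball1 h=2 -> lands@17:R; in-air after throw: [b2@16:L b1@17:R b3@18:L b4@21:R]
Beat 16 (L): throw ball2 h=4 -> lands@20:L; in-air after throw: [b1@17:R b3@18:L b2@20:L b4@21:R]
Beat 17 (R): throw ball1 h=2 -> lands@19:R; in-air after throw: [b3@18:L b1@19:R b2@20:L b4@21:R]
Beat 18 (L): throw ball3 h=5 -> lands@23:R; in-air after throw: [b1@19:R b2@20:L b4@21:R b3@23:R]

Answer: ball1:lands@19:R ball2:lands@20:L ball4:lands@21:R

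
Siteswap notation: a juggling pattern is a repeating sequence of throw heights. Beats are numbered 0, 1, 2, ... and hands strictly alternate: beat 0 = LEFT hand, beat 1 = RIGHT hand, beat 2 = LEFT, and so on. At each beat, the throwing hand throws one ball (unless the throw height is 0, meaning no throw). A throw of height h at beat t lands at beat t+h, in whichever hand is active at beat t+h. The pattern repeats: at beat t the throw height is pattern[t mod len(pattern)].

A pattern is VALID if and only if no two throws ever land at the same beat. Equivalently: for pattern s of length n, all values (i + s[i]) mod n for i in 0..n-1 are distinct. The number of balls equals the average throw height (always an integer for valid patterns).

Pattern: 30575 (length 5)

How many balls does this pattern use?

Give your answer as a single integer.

Pattern = [3, 0, 5, 7, 5], length n = 5
  position 0: throw height = 3, running sum = 3
  position 1: throw height = 0, running sum = 3
  position 2: throw height = 5, running sum = 8
  position 3: throw height = 7, running sum = 15
  position 4: throw height = 5, running sum = 20
Total sum = 20; balls = sum / n = 20 / 5 = 4

Answer: 4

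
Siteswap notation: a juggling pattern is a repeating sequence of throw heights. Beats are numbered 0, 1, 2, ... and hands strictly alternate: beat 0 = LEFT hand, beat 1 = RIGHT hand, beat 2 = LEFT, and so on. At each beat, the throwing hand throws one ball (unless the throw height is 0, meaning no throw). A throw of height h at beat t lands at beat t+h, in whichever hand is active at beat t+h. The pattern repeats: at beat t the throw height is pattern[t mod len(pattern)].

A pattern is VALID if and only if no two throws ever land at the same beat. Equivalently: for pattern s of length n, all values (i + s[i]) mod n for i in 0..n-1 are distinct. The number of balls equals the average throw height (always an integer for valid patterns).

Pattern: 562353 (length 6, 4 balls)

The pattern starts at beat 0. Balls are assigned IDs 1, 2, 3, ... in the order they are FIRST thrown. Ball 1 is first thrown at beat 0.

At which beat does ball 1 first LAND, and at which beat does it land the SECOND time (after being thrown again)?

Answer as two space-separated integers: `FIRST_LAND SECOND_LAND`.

Answer: 5 8

Derivation:
Beat 0 (L): throw ball1 h=5 -> lands@5:R; in-air after throw: [b1@5:R]
Beat 1 (R): throw ball2 h=6 -> lands@7:R; in-air after throw: [b1@5:R b2@7:R]
Beat 2 (L): throw ball3 h=2 -> lands@4:L; in-air after throw: [b3@4:L b1@5:R b2@7:R]
Beat 3 (R): throw ball4 h=3 -> lands@6:L; in-air after throw: [b3@4:L b1@5:R b4@6:L b2@7:R]
Beat 4 (L): throw ball3 h=5 -> lands@9:R; in-air after throw: [b1@5:R b4@6:L b2@7:R b3@9:R]
Beat 5 (R): throw ball1 h=3 -> lands@8:L; in-air after throw: [b4@6:L b2@7:R b1@8:L b3@9:R]
Beat 6 (L): throw ball4 h=5 -> lands@11:R; in-air after throw: [b2@7:R b1@8:L b3@9:R b4@11:R]
Beat 7 (R): throw ball2 h=6 -> lands@13:R; in-air after throw: [b1@8:L b3@9:R b4@11:R b2@13:R]
Beat 8 (L): throw ball1 h=2 -> lands@10:L; in-air after throw: [b3@9:R b1@10:L b4@11:R b2@13:R]
Ball 1: thrown@0 h=5 -> first land @5; rethrown@5 h=3 -> second land @8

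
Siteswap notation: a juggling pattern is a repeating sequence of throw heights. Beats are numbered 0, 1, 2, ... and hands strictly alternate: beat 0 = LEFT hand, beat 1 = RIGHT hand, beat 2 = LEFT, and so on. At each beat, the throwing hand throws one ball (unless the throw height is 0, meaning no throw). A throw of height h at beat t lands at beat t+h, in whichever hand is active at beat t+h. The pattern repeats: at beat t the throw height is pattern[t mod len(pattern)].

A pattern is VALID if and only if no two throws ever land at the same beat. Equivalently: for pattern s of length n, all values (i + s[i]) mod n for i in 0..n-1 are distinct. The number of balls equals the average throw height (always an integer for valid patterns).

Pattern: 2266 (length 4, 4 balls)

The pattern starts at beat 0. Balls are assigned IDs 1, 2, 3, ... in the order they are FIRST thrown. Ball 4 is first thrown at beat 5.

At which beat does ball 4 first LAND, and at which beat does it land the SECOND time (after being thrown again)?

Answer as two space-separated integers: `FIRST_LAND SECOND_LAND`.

Beat 0 (L): throw ball1 h=2 -> lands@2:L; in-air after throw: [b1@2:L]
Beat 1 (R): throw ball2 h=2 -> lands@3:R; in-air after throw: [b1@2:L b2@3:R]
Beat 2 (L): throw ball1 h=6 -> lands@8:L; in-air after throw: [b2@3:R b1@8:L]
Beat 3 (R): throw ball2 h=6 -> lands@9:R; in-air after throw: [b1@8:L b2@9:R]
Beat 4 (L): throw ball3 h=2 -> lands@6:L; in-air after throw: [b3@6:L b1@8:L b2@9:R]
Beat 5 (R): throw ball4 h=2 -> lands@7:R; in-air after throw: [b3@6:L b4@7:R b1@8:L b2@9:R]
Beat 6 (L): throw ball3 h=6 -> lands@12:L; in-air after throw: [b4@7:R b1@8:L b2@9:R b3@12:L]
Beat 7 (R): throw ball4 h=6 -> lands@13:R; in-air after throw: [b1@8:L b2@9:R b3@12:L b4@13:R]
Beat 8 (L): throw ball1 h=2 -> lands@10:L; in-air after throw: [b2@9:R b1@10:L b3@12:L b4@13:R]
Beat 9 (R): throw ball2 h=2 -> lands@11:R; in-air after throw: [b1@10:L b2@11:R b3@12:L b4@13:R]
Beat 10 (L): throw ball1 h=6 -> lands@16:L; in-air after throw: [b2@11:R b3@12:L b4@13:R b1@16:L]
Beat 11 (R): throw ball2 h=6 -> lands@17:R; in-air after throw: [b3@12:L b4@13:R b1@16:L b2@17:R]
Beat 12 (L): throw ball3 h=2 -> lands@14:L; in-air after throw: [b4@13:R b3@14:L b1@16:L b2@17:R]
Beat 13 (R): throw ball4 h=2 -> lands@15:R; in-air after throw: [b3@14:L b4@15:R b1@16:L b2@17:R]
Ball 4: thrown@5 h=2 -> first land @7; rethrown@7 h=6 -> second land @13

Answer: 7 13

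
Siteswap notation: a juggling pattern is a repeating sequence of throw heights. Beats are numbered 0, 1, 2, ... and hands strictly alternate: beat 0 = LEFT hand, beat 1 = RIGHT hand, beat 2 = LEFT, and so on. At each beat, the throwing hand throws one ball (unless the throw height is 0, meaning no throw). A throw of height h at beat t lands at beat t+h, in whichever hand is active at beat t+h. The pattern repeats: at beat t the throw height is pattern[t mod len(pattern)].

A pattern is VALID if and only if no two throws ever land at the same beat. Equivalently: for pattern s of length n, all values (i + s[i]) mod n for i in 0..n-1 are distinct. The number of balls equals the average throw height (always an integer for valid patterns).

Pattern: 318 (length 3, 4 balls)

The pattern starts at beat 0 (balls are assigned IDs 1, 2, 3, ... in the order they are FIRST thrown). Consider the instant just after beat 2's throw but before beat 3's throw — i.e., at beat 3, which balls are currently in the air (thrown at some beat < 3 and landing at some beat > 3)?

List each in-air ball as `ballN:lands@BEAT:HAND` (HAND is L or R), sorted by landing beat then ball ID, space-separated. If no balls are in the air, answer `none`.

Beat 0 (L): throw ball1 h=3 -> lands@3:R; in-air after throw: [b1@3:R]
Beat 1 (R): throw ball2 h=1 -> lands@2:L; in-air after throw: [b2@2:L b1@3:R]
Beat 2 (L): throw ball2 h=8 -> lands@10:L; in-air after throw: [b1@3:R b2@10:L]
Beat 3 (R): throw ball1 h=3 -> lands@6:L; in-air after throw: [b1@6:L b2@10:L]

Answer: ball2:lands@10:L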